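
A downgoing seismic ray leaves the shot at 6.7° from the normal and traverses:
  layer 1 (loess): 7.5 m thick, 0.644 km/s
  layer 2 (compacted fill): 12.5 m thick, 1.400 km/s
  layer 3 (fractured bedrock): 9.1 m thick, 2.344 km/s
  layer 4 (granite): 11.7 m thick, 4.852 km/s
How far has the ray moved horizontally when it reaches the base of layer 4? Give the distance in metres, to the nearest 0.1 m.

30.0 m

p = sin θ₁/V₁ = sin 6.7°/0.644 = 1.8117e-01 s/km is conserved through the stack.
Layer 1: θ = 6.70°; offset = 7.5·tan 6.70° = 0.881 m.
Layer 2: sin θ = p·1.400 = 0.2536 → θ = 14.69°; offset = 12.5·tan 14.69° = 3.278 m.
Layer 3: sin θ = p·2.344 = 0.4247 → θ = 25.13°; offset = 9.1·tan 25.13° = 4.268 m.
Layer 4: sin θ = p·4.852 = 0.8790 → θ = 61.52°; offset = 11.7·tan 61.52° = 21.570 m.
Total horizontal offset = 29.997 m.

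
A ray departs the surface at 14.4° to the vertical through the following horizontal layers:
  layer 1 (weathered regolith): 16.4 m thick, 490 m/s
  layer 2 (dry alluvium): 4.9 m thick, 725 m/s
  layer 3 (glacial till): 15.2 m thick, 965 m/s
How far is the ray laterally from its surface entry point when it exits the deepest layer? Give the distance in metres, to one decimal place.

Apply Snell's law at each interface; in layer i the horizontal offset is hᵢ·tan θᵢ.
Layer 1: θ = 14.40°; offset = 16.4·tan 14.40° = 4.211 m.
Layer 2: sin θ = 725·sin 14.4°/490 = 0.3680, θ = 21.59°; offset = 4.9·tan 21.59° = 1.939 m.
Layer 3: sin θ = 965·sin 14.4°/490 = 0.4898, θ = 29.33°; offset = 15.2·tan 29.33° = 8.539 m.
Total horizontal offset = 14.689 m.

14.7 m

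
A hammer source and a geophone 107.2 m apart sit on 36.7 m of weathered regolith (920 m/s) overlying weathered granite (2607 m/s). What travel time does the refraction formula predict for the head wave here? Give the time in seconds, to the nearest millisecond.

0.116 s

θ_c = arcsin(V₁/V₂) = arcsin(920/2607) = 20.66°, cos θ_c = 0.9357.
Intercept time tᵢ = 2h cos θ_c / V₁ = 2·36.7·0.9357/920 = 0.07465 s.
t = x/V₂ + tᵢ = 107.2/2607 + 0.07465 = 0.11577 s.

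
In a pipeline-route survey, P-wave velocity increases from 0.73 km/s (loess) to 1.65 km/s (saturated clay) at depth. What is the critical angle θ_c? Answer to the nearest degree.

Critical incidence: sin θ_c = V₁/V₂ = 0.73/1.65 = 0.4424.
θ_c = arcsin 0.4424 = 26.26°.

26°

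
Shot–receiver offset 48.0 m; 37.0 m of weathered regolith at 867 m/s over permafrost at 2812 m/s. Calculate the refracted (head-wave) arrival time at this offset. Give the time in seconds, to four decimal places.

0.0983 s

t = x/V₂ + 2h·√(V₂²−V₁²)/(V₁V₂).
√(V₂²−V₁²) = √(2812²−867²) = 2675.0 m/s; delay term = 2·37.0·2675.0/(867·2812) = 0.08119 s.
t = 48.0/2812 + 0.08119 = 0.09826 s.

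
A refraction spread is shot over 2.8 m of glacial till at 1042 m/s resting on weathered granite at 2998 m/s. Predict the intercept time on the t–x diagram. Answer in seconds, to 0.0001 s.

0.0050 s

tᵢ = 2h·√(V₂²−V₁²)/(V₁V₂).
√(V₂²−V₁²) = √(2998²−1042²) = 2811.1 m/s.
tᵢ = 2·2.8·2811.1/(1042·2998) = 0.00504 s.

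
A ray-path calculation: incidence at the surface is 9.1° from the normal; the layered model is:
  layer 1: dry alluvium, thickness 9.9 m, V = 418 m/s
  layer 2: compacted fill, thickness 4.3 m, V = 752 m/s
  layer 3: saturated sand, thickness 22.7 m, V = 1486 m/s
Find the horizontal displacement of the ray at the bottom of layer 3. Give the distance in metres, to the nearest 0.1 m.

18.3 m

Apply Snell's law at each interface; in layer i the horizontal offset is hᵢ·tan θᵢ.
Layer 1: θ = 9.10°; offset = 9.9·tan 9.10° = 1.586 m.
Layer 2: sin θ = 752·sin 9.1°/418 = 0.2845, θ = 16.53°; offset = 4.3·tan 16.53° = 1.276 m.
Layer 3: sin θ = 1486·sin 9.1°/418 = 0.5623, θ = 34.21°; offset = 22.7·tan 34.21° = 15.434 m.
Σ offsets = 18.296 m.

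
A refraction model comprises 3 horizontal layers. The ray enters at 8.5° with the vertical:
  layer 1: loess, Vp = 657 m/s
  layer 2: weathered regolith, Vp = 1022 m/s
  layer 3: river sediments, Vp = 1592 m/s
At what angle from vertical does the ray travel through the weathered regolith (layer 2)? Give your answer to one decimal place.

Ray parameter p = sin 8.5° / 657 = 2.2498e-04 s/m.
sin θ_2 = p·V_2 = 2.2498e-04 × 1022 = 0.2299.
θ_2 = 13.29° from the vertical.

13.3°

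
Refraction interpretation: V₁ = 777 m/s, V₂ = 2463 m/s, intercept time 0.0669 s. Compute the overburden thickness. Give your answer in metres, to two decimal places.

h = tᵢ·V₁·V₂ / (2·√(V₂²−V₁²)).
√(V₂²−V₁²) = √(2463² − 777²) = 2337.2 m/s.
h = 0.0669 s × 777 × 2463 / (2 × 2337.2) = 27.39 m.

27.39 m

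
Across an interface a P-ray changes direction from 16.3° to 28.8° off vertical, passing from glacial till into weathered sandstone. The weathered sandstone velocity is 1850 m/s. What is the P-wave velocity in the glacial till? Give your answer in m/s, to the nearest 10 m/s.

sin 16.3° = 0.2807; sin 28.8° = 0.4818.
V₁ = V₂·(sin θ₁/sin θ₂) = 1850·(0.2807/0.4818) = 1077.80 m/s.

1080 m/s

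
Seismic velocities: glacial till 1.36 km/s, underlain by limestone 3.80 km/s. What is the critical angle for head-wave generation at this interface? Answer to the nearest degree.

21°

At critical incidence the refracted ray runs along the interface (θ₂ = 90°), so sin θ_c = V₁/V₂.
θ_c = arcsin(1.36/3.80) = arcsin 0.3579 = 20.97°.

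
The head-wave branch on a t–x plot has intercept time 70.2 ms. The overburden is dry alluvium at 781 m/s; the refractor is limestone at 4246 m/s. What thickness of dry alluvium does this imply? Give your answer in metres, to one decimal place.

h = tᵢ·V₁·V₂ / (2·√(V₂²−V₁²)).
√(V₂²−V₁²) = √(4246² − 781²) = 4173.6 m/s.
h = 0.0702 s × 781 × 4246 / (2 × 4173.6) = 27.89 m.

27.9 m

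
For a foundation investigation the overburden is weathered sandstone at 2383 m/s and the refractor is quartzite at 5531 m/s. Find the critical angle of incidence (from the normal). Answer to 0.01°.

25.52°

Critical incidence: sin θ_c = V₁/V₂ = 2383/5531 = 0.4308.
θ_c = arcsin 0.4308 = 25.52°.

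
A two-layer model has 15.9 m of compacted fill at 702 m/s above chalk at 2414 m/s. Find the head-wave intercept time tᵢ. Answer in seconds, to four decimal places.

0.0433 s

θ_c = arcsin(V₁/V₂) = arcsin(702/2414) = 16.91°; cos θ_c = 0.9568.
tᵢ = 2h·cos θ_c / V₁ = 2·15.9·0.9568 / 702 = 0.04334 s.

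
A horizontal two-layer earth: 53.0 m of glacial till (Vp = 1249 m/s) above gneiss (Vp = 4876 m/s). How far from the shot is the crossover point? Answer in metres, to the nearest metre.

θ_c = arcsin(1249/4876) = 14.84°, so cos θ_c = 0.9666 and tᵢ = 2h cos θ_c/V₁ = 0.0820 s.
At crossover x/V₁ = x/V₂ + tᵢ ⇒ x = tᵢ/(1/V₁ − 1/V₂) = 0.08204/(8.0064e-04 − 2.0509e-04) = 137.75 m.

138 m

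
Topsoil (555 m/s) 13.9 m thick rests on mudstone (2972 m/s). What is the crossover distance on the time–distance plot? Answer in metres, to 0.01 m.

33.58 m

θ_c = arcsin(555/2972) = 10.76°, so cos θ_c = 0.9824 and tᵢ = 2h cos θ_c/V₁ = 0.0492 s.
At crossover x/V₁ = x/V₂ + tᵢ ⇒ x = tᵢ/(1/V₁ − 1/V₂) = 0.04921/(1.8018e-03 − 3.3647e-04) = 33.58 m.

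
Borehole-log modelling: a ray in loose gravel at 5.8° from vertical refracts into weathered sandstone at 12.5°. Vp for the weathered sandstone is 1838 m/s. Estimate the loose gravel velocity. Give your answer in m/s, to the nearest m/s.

858 m/s

sin 5.8° = 0.1011; sin 12.5° = 0.2164.
V₁ = V₂·(sin θ₁/sin θ₂) = 1838·(0.1011/0.2164) = 858.17 m/s.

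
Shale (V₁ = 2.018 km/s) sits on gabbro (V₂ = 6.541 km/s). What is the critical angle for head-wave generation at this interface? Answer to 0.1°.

At critical incidence the refracted ray runs along the interface (θ₂ = 90°), so sin θ_c = V₁/V₂.
θ_c = arcsin(2.018/6.541) = arcsin 0.3085 = 17.97°.

18.0°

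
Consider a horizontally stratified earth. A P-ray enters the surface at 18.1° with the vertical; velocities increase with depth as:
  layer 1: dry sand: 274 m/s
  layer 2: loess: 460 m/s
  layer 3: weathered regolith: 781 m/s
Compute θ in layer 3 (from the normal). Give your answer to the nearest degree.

62°

Snell's law across each interface conserves sin θ / V, so sin θ_3 = V_3·sin θ₁/V₁.
sin θ_3 = 781 × sin 18.1° / 274 = 0.8855.
θ_3 = arcsin 0.8855 = 62.32°.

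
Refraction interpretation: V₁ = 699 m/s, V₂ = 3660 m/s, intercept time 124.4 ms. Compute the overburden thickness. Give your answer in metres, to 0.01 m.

44.29 m

h = tᵢ·V₁·V₂ / (2·√(V₂²−V₁²)).
√(V₂²−V₁²) = √(3660² − 699²) = 3592.6 m/s.
h = 0.1244 s × 699 × 3660 / (2 × 3592.6) = 44.29 m.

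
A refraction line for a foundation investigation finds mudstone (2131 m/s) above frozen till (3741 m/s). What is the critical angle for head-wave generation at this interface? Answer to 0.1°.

At critical incidence the refracted ray runs along the interface (θ₂ = 90°), so sin θ_c = V₁/V₂.
θ_c = arcsin(2131/3741) = arcsin 0.5696 = 34.72°.

34.7°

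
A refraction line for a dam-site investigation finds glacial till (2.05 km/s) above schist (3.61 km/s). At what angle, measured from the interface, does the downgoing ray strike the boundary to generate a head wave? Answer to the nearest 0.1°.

At critical incidence the refracted ray runs along the interface (θ₂ = 90°), so sin θ_c = V₁/V₂.
θ_c = arcsin(2.05/3.61) = arcsin 0.5679 = 34.60°.
Measured from the interface: 90° − 34.60° = 55.40°.

55.4°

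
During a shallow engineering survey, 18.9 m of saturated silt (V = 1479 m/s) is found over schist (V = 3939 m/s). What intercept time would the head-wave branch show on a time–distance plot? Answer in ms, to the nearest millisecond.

tᵢ = 2h·√(V₂²−V₁²)/(V₁V₂).
√(V₂²−V₁²) = √(3939²−1479²) = 3650.8 m/s.
tᵢ = 2·18.9·3650.8/(1479·3939) = 0.02369 s.

24 ms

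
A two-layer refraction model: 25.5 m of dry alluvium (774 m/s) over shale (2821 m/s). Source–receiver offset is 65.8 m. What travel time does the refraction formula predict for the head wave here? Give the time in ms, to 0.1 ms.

θ_c = arcsin(V₁/V₂) = arcsin(774/2821) = 15.92°, cos θ_c = 0.9616.
Intercept time tᵢ = 2h cos θ_c / V₁ = 2·25.5·0.9616/774 = 0.06336 s.
t = x/V₂ + tᵢ = 65.8/2821 + 0.06336 = 0.08669 s.

86.7 ms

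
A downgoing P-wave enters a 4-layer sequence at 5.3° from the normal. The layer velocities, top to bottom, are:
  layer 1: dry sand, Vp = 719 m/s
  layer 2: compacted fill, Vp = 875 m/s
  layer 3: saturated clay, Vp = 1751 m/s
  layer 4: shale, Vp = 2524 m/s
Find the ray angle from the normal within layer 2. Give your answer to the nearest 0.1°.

6.5°

Snell's law across each interface conserves sin θ / V, so sin θ_2 = V_2·sin θ₁/V₁.
sin θ_2 = 875 × sin 5.3° / 719 = 0.1124.
θ_2 = 6.45° from the vertical.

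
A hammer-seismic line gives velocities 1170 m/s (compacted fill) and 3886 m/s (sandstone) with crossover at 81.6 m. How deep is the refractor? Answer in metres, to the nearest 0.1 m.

29.9 m

h = (x_cross/2)·√((V₂−V₁)/(V₂+V₁)).
(V₂−V₁)/(V₂+V₁) = (3886−1170)/(3886+1170) = 0.5372; √ = 0.7329.
h = (81.6/2)·0.7329 = 29.90 m.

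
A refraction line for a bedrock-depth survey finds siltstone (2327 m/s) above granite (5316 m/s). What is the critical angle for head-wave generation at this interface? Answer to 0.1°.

26.0°

At critical incidence the refracted ray runs along the interface (θ₂ = 90°), so sin θ_c = V₁/V₂.
θ_c = arcsin(2327/5316) = arcsin 0.4377 = 25.96°.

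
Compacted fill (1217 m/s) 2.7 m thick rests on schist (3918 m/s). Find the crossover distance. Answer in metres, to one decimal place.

7.4 m

θ_c = arcsin(1217/3918) = 18.10°, so cos θ_c = 0.9505 and tᵢ = 2h cos θ_c/V₁ = 0.0042 s.
At crossover x/V₁ = x/V₂ + tᵢ ⇒ x = tᵢ/(1/V₁ − 1/V₂) = 0.00422/(8.2169e-04 − 2.5523e-04) = 7.45 m.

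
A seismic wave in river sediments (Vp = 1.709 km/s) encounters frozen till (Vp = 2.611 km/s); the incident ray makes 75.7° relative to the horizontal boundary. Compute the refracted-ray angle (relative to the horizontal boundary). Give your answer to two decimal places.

67.83°

Angle from the normal: 90° − 75.7° = 14.3°.
sin θ₁/V₁ = sin θ₂/V₂ ⇒ sin θ₂ = 2.611·sin 14.3°/1.709 = 2.611·0.2470/1.709 = 0.3774.
θ₂ = sin⁻¹(0.3774) = 22.17° (from vertical).
From the interface: 90° − 22.17° = 67.83°.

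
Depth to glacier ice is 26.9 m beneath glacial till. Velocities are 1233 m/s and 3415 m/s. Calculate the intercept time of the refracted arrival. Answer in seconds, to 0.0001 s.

tᵢ = 2h·√(V₂²−V₁²)/(V₁V₂).
√(V₂²−V₁²) = √(3415²−1233²) = 3184.6 m/s.
tᵢ = 2·26.9·3184.6/(1233·3415) = 0.04069 s.

0.0407 s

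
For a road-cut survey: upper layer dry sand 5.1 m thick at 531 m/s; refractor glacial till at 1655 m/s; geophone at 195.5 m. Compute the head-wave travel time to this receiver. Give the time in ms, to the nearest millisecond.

θ_c = arcsin(V₁/V₂) = arcsin(531/1655) = 18.71°, cos θ_c = 0.9471.
Intercept time tᵢ = 2h cos θ_c / V₁ = 2·5.1·0.9471/531 = 0.01819 s.
t = x/V₂ + tᵢ = 195.5/1655 + 0.01819 = 0.13632 s.

136 ms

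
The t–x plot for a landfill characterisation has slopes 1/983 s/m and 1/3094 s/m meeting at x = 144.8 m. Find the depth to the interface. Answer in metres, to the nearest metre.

52 m

h = (x_cross/2)·√((V₂−V₁)/(V₂+V₁)).
(V₂−V₁)/(V₂+V₁) = (3094−983)/(3094+983) = 0.5178; √ = 0.7196.
h = (144.8/2)·0.7196 = 52.10 m.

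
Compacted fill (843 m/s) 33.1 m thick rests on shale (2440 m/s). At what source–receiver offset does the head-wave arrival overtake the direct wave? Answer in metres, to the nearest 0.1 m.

94.9 m

x_cross = 2h·√((V₂+V₁)/(V₂−V₁)).
(V₂+V₁)/(V₂−V₁) = (2440+843)/(2440−843) = 2.0557; √ = 1.4338.
x_cross = 2·33.1·1.4338 = 94.92 m.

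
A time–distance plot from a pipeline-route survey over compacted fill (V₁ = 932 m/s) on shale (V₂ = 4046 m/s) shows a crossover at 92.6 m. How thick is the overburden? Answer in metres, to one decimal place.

x_cross = 2h·√((V₂+V₁)/(V₂−V₁)) → h = x_cross / (2·√((V₂+V₁)/(V₂−V₁))).
√((V₂+V₁)/(V₂−V₁)) = √((4046+932)/(4046−932)) = 1.2644.
h = 92.6 / (2·1.2644) = 36.62 m.

36.6 m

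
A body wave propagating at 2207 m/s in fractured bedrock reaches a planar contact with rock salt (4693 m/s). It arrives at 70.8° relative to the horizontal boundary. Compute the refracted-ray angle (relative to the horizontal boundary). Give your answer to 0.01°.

Angle from the normal: 90° − 70.8° = 19.2°.
sin θ₁/V₁ = sin θ₂/V₂ ⇒ sin θ₂ = 4693·sin 19.2°/2207 = 4693·0.3289/2207 = 0.6993.
θ₂ = arcsin 0.6993 = 44.37° from the normal.
From the interface: 90° − 44.37° = 45.63°.

45.63°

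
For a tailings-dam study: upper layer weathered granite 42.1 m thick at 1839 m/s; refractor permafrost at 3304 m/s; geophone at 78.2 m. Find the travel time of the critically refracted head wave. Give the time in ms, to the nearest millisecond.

θ_c = arcsin(V₁/V₂) = arcsin(1839/3304) = 33.82°, cos θ_c = 0.8308.
Intercept time tᵢ = 2h cos θ_c / V₁ = 2·42.1·0.8308/1839 = 0.03804 s.
t = x/V₂ + tᵢ = 78.2/3304 + 0.03804 = 0.06171 s.

62 ms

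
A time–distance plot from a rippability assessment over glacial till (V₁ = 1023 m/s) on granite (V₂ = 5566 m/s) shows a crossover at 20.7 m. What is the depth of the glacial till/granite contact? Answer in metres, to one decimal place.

x_cross = 2h·√((V₂+V₁)/(V₂−V₁)) → h = x_cross / (2·√((V₂+V₁)/(V₂−V₁))).
√((V₂+V₁)/(V₂−V₁)) = √((5566+1023)/(5566−1023)) = 1.2043.
h = 20.7 / (2·1.2043) = 8.59 m.

8.6 m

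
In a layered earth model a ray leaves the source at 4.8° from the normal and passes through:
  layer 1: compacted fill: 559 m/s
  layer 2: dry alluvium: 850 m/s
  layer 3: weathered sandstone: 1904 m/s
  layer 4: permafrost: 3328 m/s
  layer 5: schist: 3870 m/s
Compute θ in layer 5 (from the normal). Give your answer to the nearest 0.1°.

35.4°

Snell's law across each interface conserves sin θ / V, so sin θ_5 = V_5·sin θ₁/V₁.
sin θ_5 = 3870 × sin 4.8° / 559 = 0.5793.
θ_5 = 35.40° from the vertical.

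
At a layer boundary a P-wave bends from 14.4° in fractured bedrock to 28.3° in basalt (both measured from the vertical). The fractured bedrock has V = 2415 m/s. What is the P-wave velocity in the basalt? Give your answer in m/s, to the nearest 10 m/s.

4600 m/s

Snell's law: sin 14.4°/V₁ = sin 28.3°/V₂.
V₂ = V₁·sin 28.3°/sin 14.4° = 2415 × 1.9063 = 4603.82 m/s.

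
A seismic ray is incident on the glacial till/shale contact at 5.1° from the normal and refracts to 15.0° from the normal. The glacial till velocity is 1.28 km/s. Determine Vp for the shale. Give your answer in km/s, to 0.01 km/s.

3.73 km/s

Snell's law: sin 5.1°/V₁ = sin 15.0°/V₂.
V₂ = V₁·sin 15.0°/sin 5.1° = 1.28 × 2.9115 = 3.73 km/s.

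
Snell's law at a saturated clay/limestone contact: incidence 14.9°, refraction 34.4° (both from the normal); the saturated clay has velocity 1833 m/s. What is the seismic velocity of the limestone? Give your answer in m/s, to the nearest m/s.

sin 14.9° = 0.2571; sin 34.4° = 0.5650.
V₂ = V₁·(sin θ₂/sin θ₁) = 1833·(0.5650/0.2571) = 4027.43 m/s.

4027 m/s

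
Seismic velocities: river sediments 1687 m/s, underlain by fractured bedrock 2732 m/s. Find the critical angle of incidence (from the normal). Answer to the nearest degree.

At critical incidence the refracted ray runs along the interface (θ₂ = 90°), so sin θ_c = V₁/V₂.
θ_c = arcsin(1687/2732) = arcsin 0.6175 = 38.13°.

38°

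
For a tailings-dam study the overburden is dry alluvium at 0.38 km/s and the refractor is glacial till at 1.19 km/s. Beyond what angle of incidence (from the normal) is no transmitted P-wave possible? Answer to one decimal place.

18.6°

At critical incidence the refracted ray runs along the interface (θ₂ = 90°), so sin θ_c = V₁/V₂.
θ_c = arcsin(0.38/1.19) = arcsin 0.3193 = 18.62°.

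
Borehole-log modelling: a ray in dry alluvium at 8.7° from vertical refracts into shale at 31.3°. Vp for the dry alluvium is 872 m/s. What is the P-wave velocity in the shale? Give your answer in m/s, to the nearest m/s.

Snell's law: sin 8.7°/V₁ = sin 31.3°/V₂.
V₂ = V₁·sin 31.3°/sin 8.7° = 872 × 3.4346 = 2994.96 m/s.

2995 m/s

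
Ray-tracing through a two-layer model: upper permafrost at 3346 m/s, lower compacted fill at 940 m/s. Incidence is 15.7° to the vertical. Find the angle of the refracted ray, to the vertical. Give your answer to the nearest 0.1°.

sin θ₁/V₁ = sin θ₂/V₂ ⇒ sin θ₂ = 940·sin 15.7°/3346 = 940·0.2706/3346 = 0.0760.
θ₂ = sin⁻¹(0.0760) = 4.36° (from vertical).

4.4°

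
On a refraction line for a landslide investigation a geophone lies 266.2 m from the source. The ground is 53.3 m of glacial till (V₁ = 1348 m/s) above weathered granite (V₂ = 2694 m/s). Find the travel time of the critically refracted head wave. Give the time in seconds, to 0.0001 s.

θ_c = arcsin(V₁/V₂) = arcsin(1348/2694) = 30.02°, cos θ_c = 0.8658.
Intercept time tᵢ = 2h cos θ_c / V₁ = 2·53.3·0.8658/1348 = 0.06847 s.
t = x/V₂ + tᵢ = 266.2/2694 + 0.06847 = 0.16728 s.

0.1673 s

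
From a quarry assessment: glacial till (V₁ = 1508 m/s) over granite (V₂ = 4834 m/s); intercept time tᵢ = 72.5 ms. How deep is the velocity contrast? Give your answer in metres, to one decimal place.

θ_c = arcsin(1508/4834) = 18.18°; cos θ_c = 0.9501.
tᵢ = 2h cos θ_c/V₁ ⇒ h = tᵢ·V₁/(2 cos θ_c) = 0.0725·1508/(2·0.9501) = 57.54 m.

57.5 m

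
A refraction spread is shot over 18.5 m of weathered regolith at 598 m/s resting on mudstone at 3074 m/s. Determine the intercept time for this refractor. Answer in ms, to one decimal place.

tᵢ = 2h·√(V₂²−V₁²)/(V₁V₂).
√(V₂²−V₁²) = √(3074²−598²) = 3015.3 m/s.
tᵢ = 2·18.5·3015.3/(598·3074) = 0.06069 s.

60.7 ms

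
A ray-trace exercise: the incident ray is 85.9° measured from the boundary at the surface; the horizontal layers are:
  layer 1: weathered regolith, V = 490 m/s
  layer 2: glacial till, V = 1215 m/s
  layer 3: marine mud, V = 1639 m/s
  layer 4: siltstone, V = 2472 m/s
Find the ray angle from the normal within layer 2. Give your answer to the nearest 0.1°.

From the normal: θ₁ = 90° − 85.9° = 4.1°.
Ray parameter p = sin 4.1° / 490 = 1.4591e-04 s/m.
sin θ_2 = p·V_2 = 1.4591e-04 × 1215 = 0.1773.
θ_2 = 10.21° from the vertical.

10.2°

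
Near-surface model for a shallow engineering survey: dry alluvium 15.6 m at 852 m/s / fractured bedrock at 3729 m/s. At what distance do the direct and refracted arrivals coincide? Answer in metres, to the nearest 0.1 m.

39.4 m

x_cross = 2h·√((V₂+V₁)/(V₂−V₁)).
(V₂+V₁)/(V₂−V₁) = (3729+852)/(3729−852) = 1.5923; √ = 1.2619.
x_cross = 2·15.6·1.2619 = 39.37 m.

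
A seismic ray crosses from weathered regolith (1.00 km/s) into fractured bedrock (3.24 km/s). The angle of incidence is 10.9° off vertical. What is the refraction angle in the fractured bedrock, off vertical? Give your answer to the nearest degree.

38°

Snell's law: sin θ₂ = (V₂/V₁)·sin θ₁ = (3.24/1.00)·sin 10.9° = 0.6127.
θ₂ = sin⁻¹(0.6127) = 37.78° (from vertical).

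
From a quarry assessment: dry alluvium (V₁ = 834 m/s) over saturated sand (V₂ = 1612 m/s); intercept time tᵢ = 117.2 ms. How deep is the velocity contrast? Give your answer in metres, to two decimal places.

57.11 m

θ_c = arcsin(834/1612) = 31.16°; cos θ_c = 0.8558.
tᵢ = 2h cos θ_c/V₁ ⇒ h = tᵢ·V₁/(2 cos θ_c) = 0.1172·834/(2·0.8558) = 57.11 m.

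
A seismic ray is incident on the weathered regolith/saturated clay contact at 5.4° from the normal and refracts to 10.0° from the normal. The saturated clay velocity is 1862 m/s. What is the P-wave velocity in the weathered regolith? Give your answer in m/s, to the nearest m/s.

Snell's law: sin 5.4°/V₁ = sin 10.0°/V₂.
V₁ = V₂·sin 5.4°/sin 10.0° = 1862 × 0.5419 = 1009.11 m/s.

1009 m/s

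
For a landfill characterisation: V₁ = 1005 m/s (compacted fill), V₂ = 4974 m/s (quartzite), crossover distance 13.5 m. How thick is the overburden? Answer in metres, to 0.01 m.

5.50 m

h = (x_cross/2)·√((V₂−V₁)/(V₂+V₁)).
(V₂−V₁)/(V₂+V₁) = (4974−1005)/(4974+1005) = 0.6638; √ = 0.8148.
h = (13.5/2)·0.8148 = 5.50 m.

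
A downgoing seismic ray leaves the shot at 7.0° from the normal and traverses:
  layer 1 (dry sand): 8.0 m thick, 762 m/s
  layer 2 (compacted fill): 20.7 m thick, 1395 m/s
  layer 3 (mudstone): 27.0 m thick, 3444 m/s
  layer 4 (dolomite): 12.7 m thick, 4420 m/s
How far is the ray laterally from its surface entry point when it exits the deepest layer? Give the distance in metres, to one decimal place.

Ray parameter p = sin 7.0° / 762 m/s = 1.5993e-04 s/m.
Layer 1: θ = 7.00°; offset = 8.0·tan 7.00° = 0.982 m.
Layer 2: sin θ = p·1395 = 0.2231 → θ = 12.89°; offset = 20.7·tan 12.89° = 4.738 m.
Layer 3: sin θ = p·3444 = 0.5508 → θ = 33.42°; offset = 27.0·tan 33.42° = 17.819 m.
Layer 4: sin θ = p·4420 = 0.7069 → θ = 44.98°; offset = 12.7·tan 44.98° = 12.693 m.
Total horizontal offset = 36.231 m.

36.2 m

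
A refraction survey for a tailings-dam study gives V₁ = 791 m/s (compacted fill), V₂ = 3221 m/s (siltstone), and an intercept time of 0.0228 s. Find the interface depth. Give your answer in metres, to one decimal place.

h = tᵢ·V₁·V₂ / (2·√(V₂²−V₁²)).
√(V₂²−V₁²) = √(3221² − 791²) = 3122.4 m/s.
h = 0.0228 s × 791 × 3221 / (2 × 3122.4) = 9.30 m.

9.3 m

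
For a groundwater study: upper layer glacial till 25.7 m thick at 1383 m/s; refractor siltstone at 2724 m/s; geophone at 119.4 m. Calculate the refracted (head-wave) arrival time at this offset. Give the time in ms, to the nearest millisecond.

76 ms

t = x/V₂ + 2h·√(V₂²−V₁²)/(V₁V₂).
√(V₂²−V₁²) = √(2724²−1383²) = 2346.8 m/s; delay term = 2·25.7·2346.8/(1383·2724) = 0.03202 s.
t = 119.4/2724 + 0.03202 = 0.07585 s.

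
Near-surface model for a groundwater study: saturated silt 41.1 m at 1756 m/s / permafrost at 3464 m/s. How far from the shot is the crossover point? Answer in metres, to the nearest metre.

144 m

x_cross = 2h·√((V₂+V₁)/(V₂−V₁)).
(V₂+V₁)/(V₂−V₁) = (3464+1756)/(3464−1756) = 3.0562; √ = 1.7482.
x_cross = 2·41.1·1.7482 = 143.70 m.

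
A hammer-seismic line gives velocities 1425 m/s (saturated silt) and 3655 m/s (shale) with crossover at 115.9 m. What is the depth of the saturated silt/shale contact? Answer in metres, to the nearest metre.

x_cross = 2h·√((V₂+V₁)/(V₂−V₁)) → h = x_cross / (2·√((V₂+V₁)/(V₂−V₁))).
√((V₂+V₁)/(V₂−V₁)) = √((3655+1425)/(3655−1425)) = 1.5093.
h = 115.9 / (2·1.5093) = 38.39 m.

38 m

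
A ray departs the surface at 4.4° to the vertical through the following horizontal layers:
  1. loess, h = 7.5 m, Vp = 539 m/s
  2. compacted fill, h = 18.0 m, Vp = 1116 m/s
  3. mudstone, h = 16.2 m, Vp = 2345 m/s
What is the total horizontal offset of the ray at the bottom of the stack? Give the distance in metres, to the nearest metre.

9 m

Ray parameter p = sin 4.4° / 539 m/s = 1.4234e-04 s/m.
Layer 1: θ = 4.40°; offset = 7.5·tan 4.40° = 0.577 m.
Layer 2: sin θ = p·1116 = 0.1588 → θ = 9.14°; offset = 18.0·tan 9.14° = 2.896 m.
Layer 3: sin θ = p·2345 = 0.3338 → θ = 19.50°; offset = 16.2·tan 19.50° = 5.736 m.
Summing the layer offsets gives 9.209 m.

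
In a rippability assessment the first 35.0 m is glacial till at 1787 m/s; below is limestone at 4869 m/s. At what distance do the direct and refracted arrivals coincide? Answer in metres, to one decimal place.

102.9 m

x_cross = 2h·√((V₂+V₁)/(V₂−V₁)).
(V₂+V₁)/(V₂−V₁) = (4869+1787)/(4869−1787) = 2.1596; √ = 1.4696.
x_cross = 2·35.0·1.4696 = 102.87 m.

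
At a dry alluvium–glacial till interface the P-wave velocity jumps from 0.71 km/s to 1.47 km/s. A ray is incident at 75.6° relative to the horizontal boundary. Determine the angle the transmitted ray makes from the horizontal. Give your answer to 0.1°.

59.0°

Convert to the normal: θ₁ = 90° − 75.6° = 14.4°.
sin θ₁/V₁ = sin θ₂/V₂ ⇒ sin θ₂ = 1.47·sin 14.4°/0.71 = 1.47·0.2487/0.71 = 0.5149.
θ₂ = sin⁻¹(0.5149) = 30.99° (from vertical).
From the interface: 90° − 30.99° = 59.01°.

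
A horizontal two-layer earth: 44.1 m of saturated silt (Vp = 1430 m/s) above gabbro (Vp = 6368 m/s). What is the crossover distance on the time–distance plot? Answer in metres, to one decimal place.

110.8 m

x_cross = 2h·√((V₂+V₁)/(V₂−V₁)).
(V₂+V₁)/(V₂−V₁) = (6368+1430)/(6368−1430) = 1.5792; √ = 1.2567.
x_cross = 2·44.1·1.2567 = 110.84 m.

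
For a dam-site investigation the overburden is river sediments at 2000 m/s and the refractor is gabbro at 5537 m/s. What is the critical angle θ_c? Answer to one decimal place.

At critical incidence the refracted ray runs along the interface (θ₂ = 90°), so sin θ_c = V₁/V₂.
θ_c = arcsin(2000/5537) = arcsin 0.3612 = 21.17°.

21.2°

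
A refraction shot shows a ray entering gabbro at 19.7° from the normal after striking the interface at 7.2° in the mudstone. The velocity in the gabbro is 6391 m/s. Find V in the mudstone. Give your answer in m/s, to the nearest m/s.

Snell's law: sin 7.2°/V₁ = sin 19.7°/V₂.
V₁ = V₂·sin 7.2°/sin 19.7° = 6391 × 0.3718 = 2376.20 m/s.

2376 m/s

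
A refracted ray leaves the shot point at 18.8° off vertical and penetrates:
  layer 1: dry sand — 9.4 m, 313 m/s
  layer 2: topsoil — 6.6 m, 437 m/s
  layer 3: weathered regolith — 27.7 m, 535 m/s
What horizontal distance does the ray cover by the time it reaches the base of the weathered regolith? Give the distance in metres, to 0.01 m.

24.81 m

p = sin θ₁/V₁ = sin 18.8°/313 = 1.0296e-03 s/m is conserved through the stack.
Layer 1: θ = 18.80°; offset = 9.4·tan 18.80° = 3.2000 m.
Layer 2: sin θ = p·437 = 0.4499 → θ = 26.74°; offset = 6.6·tan 26.74° = 3.3252 m.
Layer 3: sin θ = p·535 = 0.5508 → θ = 33.42°; offset = 27.7·tan 33.42° = 18.2818 m.
Σ offsets = 24.8070 m.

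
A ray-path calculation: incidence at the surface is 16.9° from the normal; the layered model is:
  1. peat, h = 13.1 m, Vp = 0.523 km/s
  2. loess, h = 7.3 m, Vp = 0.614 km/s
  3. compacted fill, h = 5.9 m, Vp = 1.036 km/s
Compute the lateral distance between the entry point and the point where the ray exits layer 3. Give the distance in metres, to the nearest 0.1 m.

Apply Snell's law at each interface; in layer i the horizontal offset is hᵢ·tan θᵢ.
Layer 1: θ = 16.90°; offset = 13.1·tan 16.90° = 3.980 m.
Layer 2: sin θ = 0.614·sin 16.9°/0.523 = 0.3413, θ = 19.96°; offset = 7.3·tan 19.96° = 2.651 m.
Layer 3: sin θ = 1.036·sin 16.9°/0.523 = 0.5758, θ = 35.16°; offset = 5.9·tan 35.16° = 4.156 m.
Total horizontal offset = 10.786 m.

10.8 m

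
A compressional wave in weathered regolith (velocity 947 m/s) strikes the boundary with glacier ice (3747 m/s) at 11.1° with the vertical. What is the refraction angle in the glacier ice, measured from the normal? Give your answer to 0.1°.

49.6°

sin θ₁/V₁ = sin θ₂/V₂ ⇒ sin θ₂ = 3747·sin 11.1°/947 = 3747·0.1925/947 = 0.7618.
θ₂ = arcsin 0.7618 = 49.62° from the normal.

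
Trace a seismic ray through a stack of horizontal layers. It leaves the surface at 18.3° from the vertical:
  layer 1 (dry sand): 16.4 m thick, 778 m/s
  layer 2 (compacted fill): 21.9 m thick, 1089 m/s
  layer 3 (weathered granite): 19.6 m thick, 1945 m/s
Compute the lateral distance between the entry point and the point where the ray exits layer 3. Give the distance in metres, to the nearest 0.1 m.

41.0 m

p = sin θ₁/V₁ = sin 18.3°/778 = 4.0359e-04 s/m is conserved through the stack.
Layer 1: θ = 18.30°; offset = 16.4·tan 18.30° = 5.424 m.
Layer 2: sin θ = p·1089 = 0.4395 → θ = 26.07°; offset = 21.9·tan 26.07° = 10.716 m.
Layer 3: sin θ = p·1945 = 0.7850 → θ = 51.72°; offset = 19.6·tan 51.72° = 24.835 m.
Summing the layer offsets gives 40.974 m.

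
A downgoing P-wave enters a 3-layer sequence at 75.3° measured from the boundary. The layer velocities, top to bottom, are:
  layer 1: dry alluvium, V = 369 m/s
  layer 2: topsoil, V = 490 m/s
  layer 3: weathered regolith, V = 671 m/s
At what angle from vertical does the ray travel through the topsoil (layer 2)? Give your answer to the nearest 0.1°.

19.7°

From the normal: θ₁ = 90° − 75.3° = 14.7°.
Snell's law across each interface conserves sin θ / V, so sin θ_2 = V_2·sin θ₁/V₁.
sin θ_2 = 490 × sin 14.7° / 369 = 0.3370.
θ_2 = 19.69° from the vertical.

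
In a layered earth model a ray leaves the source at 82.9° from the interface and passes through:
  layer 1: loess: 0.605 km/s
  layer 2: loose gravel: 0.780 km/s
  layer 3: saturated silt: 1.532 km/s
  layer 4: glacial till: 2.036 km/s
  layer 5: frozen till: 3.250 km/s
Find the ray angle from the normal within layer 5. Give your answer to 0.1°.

From the normal: θ₁ = 90° − 82.9° = 7.1°.
Snell's law across each interface conserves sin θ / V, so sin θ_5 = V_5·sin θ₁/V₁.
sin θ_5 = 3.250 × sin 7.1° / 0.605 = 0.6640.
θ_5 = arcsin 0.6640 = 41.60°.

41.6°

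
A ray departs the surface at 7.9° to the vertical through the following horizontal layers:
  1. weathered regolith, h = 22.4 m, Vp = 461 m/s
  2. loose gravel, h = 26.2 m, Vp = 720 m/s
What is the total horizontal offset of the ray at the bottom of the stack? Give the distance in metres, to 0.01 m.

8.87 m

Ray parameter p = sin 7.9° / 461 m/s = 2.9814e-04 s/m.
Layer 1: θ = 7.90°; offset = 22.4·tan 7.90° = 3.1083 m.
Layer 2: sin θ = p·720 = 0.2147 → θ = 12.40°; offset = 26.2·tan 12.40° = 5.7584 m.
Σ offsets = 8.8667 m.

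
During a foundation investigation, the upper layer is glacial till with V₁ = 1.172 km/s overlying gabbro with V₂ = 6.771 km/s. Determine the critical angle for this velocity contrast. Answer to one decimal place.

At critical incidence the refracted ray runs along the interface (θ₂ = 90°), so sin θ_c = V₁/V₂.
θ_c = arcsin(1.172/6.771) = arcsin 0.1731 = 9.97°.

10.0°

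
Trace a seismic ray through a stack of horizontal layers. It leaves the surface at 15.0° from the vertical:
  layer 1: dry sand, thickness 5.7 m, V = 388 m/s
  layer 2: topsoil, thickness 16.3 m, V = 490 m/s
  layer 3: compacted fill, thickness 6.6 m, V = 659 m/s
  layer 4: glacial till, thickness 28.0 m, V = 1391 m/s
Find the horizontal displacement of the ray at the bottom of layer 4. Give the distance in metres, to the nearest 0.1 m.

80.1 m

p = sin θ₁/V₁ = sin 15.0°/388 = 6.6706e-04 s/m is conserved through the stack.
Layer 1: θ = 15.00°; offset = 5.7·tan 15.00° = 1.527 m.
Layer 2: sin θ = p·490 = 0.3269 → θ = 19.08°; offset = 16.3·tan 19.08° = 5.637 m.
Layer 3: sin θ = p·659 = 0.4396 → θ = 26.08°; offset = 6.6·tan 26.08° = 3.230 m.
Layer 4: sin θ = p·1391 = 0.9279 → θ = 68.11°; offset = 28.0·tan 68.11° = 69.676 m.
Σ offsets = 80.071 m.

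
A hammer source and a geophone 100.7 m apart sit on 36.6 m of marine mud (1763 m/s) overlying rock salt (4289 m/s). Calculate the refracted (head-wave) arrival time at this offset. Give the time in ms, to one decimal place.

t = x/V₂ + 2h·√(V₂²−V₁²)/(V₁V₂).
√(V₂²−V₁²) = √(4289²−1763²) = 3909.9 m/s; delay term = 2·36.6·3909.9/(1763·4289) = 0.03785 s.
t = 100.7/4289 + 0.03785 = 0.06133 s.

61.3 ms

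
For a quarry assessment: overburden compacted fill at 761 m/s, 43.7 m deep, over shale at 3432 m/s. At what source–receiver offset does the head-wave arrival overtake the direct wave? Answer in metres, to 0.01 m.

θ_c = arcsin(761/3432) = 12.81°, so cos θ_c = 0.9751 and tᵢ = 2h cos θ_c/V₁ = 0.1120 s.
At crossover x/V₁ = x/V₂ + tᵢ ⇒ x = tᵢ/(1/V₁ − 1/V₂) = 0.11199/(1.3141e-03 − 2.9138e-04) = 109.51 m.

109.51 m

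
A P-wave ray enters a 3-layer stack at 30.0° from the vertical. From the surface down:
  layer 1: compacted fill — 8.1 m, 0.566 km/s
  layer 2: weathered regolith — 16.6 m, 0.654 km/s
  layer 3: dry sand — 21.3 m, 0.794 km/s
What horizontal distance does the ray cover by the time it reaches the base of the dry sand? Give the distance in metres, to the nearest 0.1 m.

37.4 m

Apply Snell's law at each interface; in layer i the horizontal offset is hᵢ·tan θᵢ.
Layer 1: θ = 30.00°; offset = 8.1·tan 30.00° = 4.677 m.
Layer 2: sin θ = 0.654·sin 30.0°/0.566 = 0.5777, θ = 35.29°; offset = 16.6·tan 35.29° = 11.750 m.
Layer 3: sin θ = 0.794·sin 30.0°/0.566 = 0.7014, θ = 44.54°; offset = 21.3·tan 44.54° = 20.961 m.
Summing the layer offsets gives 37.387 m.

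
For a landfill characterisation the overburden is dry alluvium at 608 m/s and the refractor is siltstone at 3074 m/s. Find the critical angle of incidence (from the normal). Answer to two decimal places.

At critical incidence the refracted ray runs along the interface (θ₂ = 90°), so sin θ_c = V₁/V₂.
θ_c = arcsin(608/3074) = arcsin 0.1978 = 11.41°.

11.41°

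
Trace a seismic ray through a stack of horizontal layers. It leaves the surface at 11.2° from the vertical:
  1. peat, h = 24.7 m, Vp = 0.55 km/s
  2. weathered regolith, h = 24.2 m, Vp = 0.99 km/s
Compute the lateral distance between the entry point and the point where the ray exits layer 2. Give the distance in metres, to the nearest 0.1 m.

13.9 m

Ray parameter p = sin 11.2° / 0.55 km/s = 3.5315e-01 s/km.
Layer 1: θ = 11.20°; offset = 24.7·tan 11.20° = 4.891 m.
Layer 2: sin θ = p·0.99 = 0.3496 → θ = 20.46°; offset = 24.2·tan 20.46° = 9.031 m.
Total horizontal offset = 13.922 m.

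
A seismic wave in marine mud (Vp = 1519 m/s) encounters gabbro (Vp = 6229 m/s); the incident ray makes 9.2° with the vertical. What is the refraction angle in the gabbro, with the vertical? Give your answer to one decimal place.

Snell's law: sin θ₂ = (V₂/V₁)·sin θ₁ = (6229/1519)·sin 9.2° = 0.6556.
θ₂ = sin⁻¹(0.6556) = 40.97° (from vertical).

41.0°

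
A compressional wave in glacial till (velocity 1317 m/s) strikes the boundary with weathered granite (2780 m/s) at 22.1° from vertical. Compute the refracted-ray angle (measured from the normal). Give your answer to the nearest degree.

53°

sin θ₁/V₁ = sin θ₂/V₂ ⇒ sin θ₂ = 2780·sin 22.1°/1317 = 2780·0.3762/1317 = 0.7942.
θ₂ = sin⁻¹(0.7942) = 52.58° (from vertical).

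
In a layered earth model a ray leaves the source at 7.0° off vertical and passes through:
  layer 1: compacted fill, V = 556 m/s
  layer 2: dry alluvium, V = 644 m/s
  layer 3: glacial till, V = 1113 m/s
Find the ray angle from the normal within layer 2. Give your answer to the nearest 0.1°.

Snell's law across each interface conserves sin θ / V, so sin θ_2 = V_2·sin θ₁/V₁.
sin θ_2 = 644 × sin 7.0° / 556 = 0.1412.
θ_2 = 8.11° from the vertical.

8.1°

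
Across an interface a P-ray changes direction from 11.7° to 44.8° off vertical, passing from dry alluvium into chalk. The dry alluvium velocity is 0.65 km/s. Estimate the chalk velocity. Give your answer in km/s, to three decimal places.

2.259 km/s

sin 11.7° = 0.2028; sin 44.8° = 0.7046.
V₂ = V₁·(sin θ₂/sin θ₁) = 0.65·(0.7046/0.2028) = 2.259 km/s.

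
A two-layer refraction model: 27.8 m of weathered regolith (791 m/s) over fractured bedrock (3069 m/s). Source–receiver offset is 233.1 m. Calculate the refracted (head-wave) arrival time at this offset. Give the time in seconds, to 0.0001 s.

0.1439 s

t = x/V₂ + 2h·√(V₂²−V₁²)/(V₁V₂).
√(V₂²−V₁²) = √(3069²−791²) = 2965.3 m/s; delay term = 2·27.8·2965.3/(791·3069) = 0.06792 s.
t = 233.1/3069 + 0.06792 = 0.14387 s.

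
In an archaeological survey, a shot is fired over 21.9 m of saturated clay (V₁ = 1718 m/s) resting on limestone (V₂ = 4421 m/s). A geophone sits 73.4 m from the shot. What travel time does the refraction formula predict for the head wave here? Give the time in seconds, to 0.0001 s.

θ_c = arcsin(V₁/V₂) = arcsin(1718/4421) = 22.87°, cos θ_c = 0.9214.
Intercept time tᵢ = 2h cos θ_c / V₁ = 2·21.9·0.9214/1718 = 0.02349 s.
t = x/V₂ + tᵢ = 73.4/4421 + 0.02349 = 0.04009 s.

0.0401 s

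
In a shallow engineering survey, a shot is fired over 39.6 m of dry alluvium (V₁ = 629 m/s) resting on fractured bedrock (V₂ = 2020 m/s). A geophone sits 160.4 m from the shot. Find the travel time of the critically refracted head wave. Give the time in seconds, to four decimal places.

θ_c = arcsin(V₁/V₂) = arcsin(629/2020) = 18.14°, cos θ_c = 0.9503.
Intercept time tᵢ = 2h cos θ_c / V₁ = 2·39.6·0.9503/629 = 0.11965 s.
t = x/V₂ + tᵢ = 160.4/2020 + 0.11965 = 0.19906 s.

0.1991 s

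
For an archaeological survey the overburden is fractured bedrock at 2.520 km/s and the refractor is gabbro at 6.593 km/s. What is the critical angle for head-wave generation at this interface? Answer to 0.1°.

22.5°

At critical incidence the refracted ray runs along the interface (θ₂ = 90°), so sin θ_c = V₁/V₂.
θ_c = arcsin(2.520/6.593) = arcsin 0.3822 = 22.47°.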